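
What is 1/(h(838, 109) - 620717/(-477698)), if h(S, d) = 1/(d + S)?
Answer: 452380006/588296697 ≈ 0.76897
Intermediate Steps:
h(S, d) = 1/(S + d)
1/(h(838, 109) - 620717/(-477698)) = 1/(1/(838 + 109) - 620717/(-477698)) = 1/(1/947 - 620717*(-1/477698)) = 1/(1/947 + 620717/477698) = 1/(588296697/452380006) = 452380006/588296697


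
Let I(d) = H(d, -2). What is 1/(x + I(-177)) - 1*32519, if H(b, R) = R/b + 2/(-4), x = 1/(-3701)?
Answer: -20833859567/640627 ≈ -32521.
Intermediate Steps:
x = -1/3701 ≈ -0.00027020
H(b, R) = -1/2 + R/b (H(b, R) = R/b + 2*(-1/4) = R/b - 1/2 = -1/2 + R/b)
I(d) = (-2 - d/2)/d
1/(x + I(-177)) - 1*32519 = 1/(-1/3701 + (1/2)*(-4 - 1*(-177))/(-177)) - 1*32519 = 1/(-1/3701 + (1/2)*(-1/177)*(-4 + 177)) - 32519 = 1/(-1/3701 + (1/2)*(-1/177)*173) - 32519 = 1/(-1/3701 - 173/354) - 32519 = 1/(-640627/1310154) - 32519 = -1310154/640627 - 32519 = -20833859567/640627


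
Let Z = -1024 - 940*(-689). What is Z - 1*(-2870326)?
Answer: 3516962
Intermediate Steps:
Z = 646636 (Z = -1024 + 647660 = 646636)
Z - 1*(-2870326) = 646636 - 1*(-2870326) = 646636 + 2870326 = 3516962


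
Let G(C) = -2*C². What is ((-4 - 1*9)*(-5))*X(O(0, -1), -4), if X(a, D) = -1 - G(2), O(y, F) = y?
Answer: 455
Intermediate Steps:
X(a, D) = 7 (X(a, D) = -1 - (-2)*2² = -1 - (-2)*4 = -1 - 1*(-8) = -1 + 8 = 7)
((-4 - 1*9)*(-5))*X(O(0, -1), -4) = ((-4 - 1*9)*(-5))*7 = ((-4 - 9)*(-5))*7 = -13*(-5)*7 = 65*7 = 455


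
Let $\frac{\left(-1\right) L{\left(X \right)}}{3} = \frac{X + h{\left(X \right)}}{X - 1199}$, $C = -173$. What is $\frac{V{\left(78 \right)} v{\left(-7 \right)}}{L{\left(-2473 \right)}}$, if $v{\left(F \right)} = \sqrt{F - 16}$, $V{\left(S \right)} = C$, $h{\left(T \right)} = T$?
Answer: $\frac{105876 i \sqrt{23}}{2473} \approx 205.32 i$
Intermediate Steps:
$V{\left(S \right)} = -173$
$v{\left(F \right)} = \sqrt{-16 + F}$ ($v{\left(F \right)} = \sqrt{F - 16} = \sqrt{-16 + F}$)
$L{\left(X \right)} = - \frac{6 X}{-1199 + X}$ ($L{\left(X \right)} = - 3 \frac{X + X}{X - 1199} = - 3 \frac{2 X}{-1199 + X} = - \frac{6 X}{-1199 + X}$)
$\frac{V{\left(78 \right)} v{\left(-7 \right)}}{L{\left(-2473 \right)}} = \frac{\left(-173\right) \sqrt{-16 - 7}}{\left(-6\right) \left(-2473\right) \frac{1}{-1199 - 2473}} = \frac{\left(-173\right) \sqrt{-23}}{\left(-6\right) \left(-2473\right) \frac{1}{-3672}} = \frac{\left(-173\right) i \sqrt{23}}{\left(-6\right) \left(-2473\right) \left(- \frac{1}{3672}\right)} = \frac{\left(-173\right) i \sqrt{23}}{- \frac{2473}{612}} = - 173 i \sqrt{23} \left(- \frac{612}{2473}\right) = \frac{105876 i \sqrt{23}}{2473}$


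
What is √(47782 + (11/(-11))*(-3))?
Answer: √47785 ≈ 218.60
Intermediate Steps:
√(47782 + (11/(-11))*(-3)) = √(47782 - 1/11*11*(-3)) = √(47782 - 1*(-3)) = √(47782 + 3) = √47785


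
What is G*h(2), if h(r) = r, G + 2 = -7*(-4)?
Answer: 52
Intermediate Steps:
G = 26 (G = -2 - 7*(-4) = -2 + 28 = 26)
G*h(2) = 26*2 = 52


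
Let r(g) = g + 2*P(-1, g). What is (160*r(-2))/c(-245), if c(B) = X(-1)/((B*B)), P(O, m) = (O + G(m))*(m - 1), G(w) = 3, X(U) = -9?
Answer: 134456000/9 ≈ 1.4940e+7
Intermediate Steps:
P(O, m) = (-1 + m)*(3 + O) (P(O, m) = (O + 3)*(m - 1) = (3 + O)*(-1 + m) = (-1 + m)*(3 + O))
r(g) = -4 + 5*g (r(g) = g + 2*(-3 - 1*(-1) + 3*g - g) = g + 2*(-3 + 1 + 3*g - g) = g + 2*(-2 + 2*g) = g + (-4 + 4*g) = -4 + 5*g)
c(B) = -9/B**2
(160*r(-2))/c(-245) = (160*(-4 + 5*(-2)))/((-9/(-245)**2)) = (160*(-4 - 10))/((-9*1/60025)) = (160*(-14))/(-9/60025) = -2240*(-60025/9) = 134456000/9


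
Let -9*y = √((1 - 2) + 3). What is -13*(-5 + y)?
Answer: 65 + 13*√2/9 ≈ 67.043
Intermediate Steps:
y = -√2/9 (y = -√((1 - 2) + 3)/9 = -√(-1 + 3)/9 = -√2/9 ≈ -0.15713)
-13*(-5 + y) = -13*(-5 - √2/9) = 65 + 13*√2/9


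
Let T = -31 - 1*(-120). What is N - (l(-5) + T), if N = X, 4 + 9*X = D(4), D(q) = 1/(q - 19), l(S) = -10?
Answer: -10726/135 ≈ -79.452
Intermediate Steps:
T = 89 (T = -31 + 120 = 89)
D(q) = 1/(-19 + q)
X = -61/135 (X = -4/9 + 1/(9*(-19 + 4)) = -4/9 + (1/9)/(-15) = -4/9 + (1/9)*(-1/15) = -4/9 - 1/135 = -61/135 ≈ -0.45185)
N = -61/135 ≈ -0.45185
N - (l(-5) + T) = -61/135 - (-10 + 89) = -61/135 - 1*79 = -61/135 - 79 = -10726/135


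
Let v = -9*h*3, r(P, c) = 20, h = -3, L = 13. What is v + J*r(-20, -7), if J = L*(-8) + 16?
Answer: -1679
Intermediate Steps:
v = 81 (v = -9*(-3)*3 = 27*3 = 81)
J = -88 (J = 13*(-8) + 16 = -104 + 16 = -88)
v + J*r(-20, -7) = 81 - 88*20 = 81 - 1760 = -1679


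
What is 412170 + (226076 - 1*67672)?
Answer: 570574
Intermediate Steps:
412170 + (226076 - 1*67672) = 412170 + (226076 - 67672) = 412170 + 158404 = 570574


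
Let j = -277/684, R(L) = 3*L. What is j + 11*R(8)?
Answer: 180299/684 ≈ 263.60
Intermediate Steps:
j = -277/684 (j = -277*1/684 = -277/684 ≈ -0.40497)
j + 11*R(8) = -277/684 + 11*(3*8) = -277/684 + 11*24 = -277/684 + 264 = 180299/684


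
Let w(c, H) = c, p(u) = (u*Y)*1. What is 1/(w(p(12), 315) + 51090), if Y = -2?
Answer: 1/51066 ≈ 1.9583e-5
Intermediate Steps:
p(u) = -2*u (p(u) = (u*(-2))*1 = -2*u*1 = -2*u)
1/(w(p(12), 315) + 51090) = 1/(-2*12 + 51090) = 1/(-24 + 51090) = 1/51066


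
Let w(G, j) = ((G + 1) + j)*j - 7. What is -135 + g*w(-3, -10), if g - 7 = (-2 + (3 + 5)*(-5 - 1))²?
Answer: 283156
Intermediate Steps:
w(G, j) = -7 + j*(1 + G + j) (w(G, j) = ((1 + G) + j)*j - 7 = (1 + G + j)*j - 7 = j*(1 + G + j) - 7 = -7 + j*(1 + G + j))
g = 2507 (g = 7 + (-2 + (3 + 5)*(-5 - 1))² = 7 + (-2 + 8*(-6))² = 7 + (-2 - 48)² = 7 + (-50)² = 7 + 2500 = 2507)
-135 + g*w(-3, -10) = -135 + 2507*(-7 - 10 + (-10)² - 3*(-10)) = -135 + 2507*(-7 - 10 + 100 + 30) = -135 + 2507*113 = -135 + 283291 = 283156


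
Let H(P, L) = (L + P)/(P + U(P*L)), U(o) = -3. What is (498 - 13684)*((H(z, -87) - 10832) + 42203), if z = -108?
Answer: -15306203312/37 ≈ -4.1368e+8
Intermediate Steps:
H(P, L) = (L + P)/(-3 + P) (H(P, L) = (L + P)/(P - 3) = (L + P)/(-3 + P))
(498 - 13684)*((H(z, -87) - 10832) + 42203) = (498 - 13684)*(((-87 - 108)/(-3 - 108) - 10832) + 42203) = -13186*((-195/(-111) - 10832) + 42203) = -13186*((-1/111*(-195) - 10832) + 42203) = -13186*((65/37 - 10832) + 42203) = -13186*(-400719/37 + 42203) = -13186*1160792/37 = -15306203312/37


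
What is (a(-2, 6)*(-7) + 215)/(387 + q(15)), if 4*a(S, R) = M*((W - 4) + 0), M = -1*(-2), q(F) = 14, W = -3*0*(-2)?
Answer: 229/401 ≈ 0.57107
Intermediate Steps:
W = 0 (W = 0*(-2) = 0)
M = 2
a(S, R) = -2 (a(S, R) = (2*((0 - 4) + 0))/4 = (2*(-4 + 0))/4 = (2*(-4))/4 = (¼)*(-8) = -2)
(a(-2, 6)*(-7) + 215)/(387 + q(15)) = (-2*(-7) + 215)/(387 + 14) = (14 + 215)/401 = 229*(1/401) = 229/401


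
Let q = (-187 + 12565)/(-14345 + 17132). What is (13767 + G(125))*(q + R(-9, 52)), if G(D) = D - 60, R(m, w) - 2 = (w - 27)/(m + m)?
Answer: 584312092/8361 ≈ 69885.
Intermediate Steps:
R(m, w) = 2 + (-27 + w)/(2*m) (R(m, w) = 2 + (w - 27)/(m + m) = 2 + (-27 + w)/((2*m)) = 2 + (-27 + w)*(1/(2*m)) = 2 + (-27 + w)/(2*m))
G(D) = -60 + D
q = 4126/929 (q = 12378/2787 = 12378*(1/2787) = 4126/929 ≈ 4.4413)
(13767 + G(125))*(q + R(-9, 52)) = (13767 + (-60 + 125))*(4126/929 + (½)*(-27 + 52 + 4*(-9))/(-9)) = (13767 + 65)*(4126/929 + (½)*(-⅑)*(-27 + 52 - 36)) = 13832*(4126/929 + (½)*(-⅑)*(-11)) = 13832*(4126/929 + 11/18) = 13832*(84487/16722) = 584312092/8361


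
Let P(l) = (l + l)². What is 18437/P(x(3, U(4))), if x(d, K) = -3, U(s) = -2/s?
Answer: 18437/36 ≈ 512.14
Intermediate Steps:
P(l) = 4*l² (P(l) = (2*l)² = 4*l²)
18437/P(x(3, U(4))) = 18437/((4*(-3)²)) = 18437/((4*9)) = 18437/36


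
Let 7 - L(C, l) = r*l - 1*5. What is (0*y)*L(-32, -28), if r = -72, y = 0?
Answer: 0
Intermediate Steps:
L(C, l) = 12 + 72*l (L(C, l) = 7 - (-72*l - 1*5) = 7 - (-72*l - 5) = 7 - (-5 - 72*l) = 7 + (5 + 72*l) = 12 + 72*l)
(0*y)*L(-32, -28) = (0*0)*(12 + 72*(-28)) = 0*(12 - 2016) = 0*(-2004) = 0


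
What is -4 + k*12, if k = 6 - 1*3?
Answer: 32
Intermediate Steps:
k = 3 (k = 6 - 3 = 3)
-4 + k*12 = -4 + 3*12 = -4 + 36 = 32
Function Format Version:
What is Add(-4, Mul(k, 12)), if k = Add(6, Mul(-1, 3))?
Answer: 32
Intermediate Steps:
k = 3 (k = Add(6, -3) = 3)
Add(-4, Mul(k, 12)) = Add(-4, Mul(3, 12)) = Add(-4, 36) = 32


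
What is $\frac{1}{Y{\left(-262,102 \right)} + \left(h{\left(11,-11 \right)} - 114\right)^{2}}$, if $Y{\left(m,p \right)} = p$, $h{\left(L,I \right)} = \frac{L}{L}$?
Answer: $\frac{1}{12871} \approx 7.7694 \cdot 10^{-5}$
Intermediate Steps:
$h{\left(L,I \right)} = 1$
$\frac{1}{Y{\left(-262,102 \right)} + \left(h{\left(11,-11 \right)} - 114\right)^{2}} = \frac{1}{102 + \left(1 - 114\right)^{2}} = \frac{1}{102 + \left(-113\right)^{2}} = \frac{1}{102 + 12769} = \frac{1}{12871}$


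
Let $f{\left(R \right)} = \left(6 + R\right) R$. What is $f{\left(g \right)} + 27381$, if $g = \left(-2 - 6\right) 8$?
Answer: $31093$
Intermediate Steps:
$g = -64$ ($g = \left(-8\right) 8 = -64$)
$f{\left(R \right)} = R \left(6 + R\right)$
$f{\left(g \right)} + 27381 = - 64 \left(6 - 64\right) + 27381 = \left(-64\right) \left(-58\right) + 27381 = 3712 + 27381 = 31093$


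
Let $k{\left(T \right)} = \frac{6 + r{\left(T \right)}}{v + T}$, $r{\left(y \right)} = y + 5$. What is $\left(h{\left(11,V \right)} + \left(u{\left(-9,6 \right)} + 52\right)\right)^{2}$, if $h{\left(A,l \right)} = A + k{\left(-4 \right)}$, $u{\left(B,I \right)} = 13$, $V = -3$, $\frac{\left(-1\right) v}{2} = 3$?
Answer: $\frac{567009}{100} \approx 5670.1$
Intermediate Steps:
$v = -6$ ($v = \left(-2\right) 3 = -6$)
$r{\left(y \right)} = 5 + y$
$k{\left(T \right)} = \frac{11 + T}{-6 + T}$ ($k{\left(T \right)} = \frac{6 + \left(5 + T\right)}{-6 + T} = \frac{11 + T}{-6 + T}$)
$h{\left(A,l \right)} = - \frac{7}{10} + A$ ($h{\left(A,l \right)} = A + \frac{11 - 4}{-6 - 4} = A + \frac{1}{-10} \cdot 7 = A - \frac{7}{10} = - \frac{7}{10} + A$)
$\left(h{\left(11,V \right)} + \left(u{\left(-9,6 \right)} + 52\right)\right)^{2} = \left(\left(- \frac{7}{10} + 11\right) + \left(13 + 52\right)\right)^{2} = \left(\frac{103}{10} + 65\right)^{2} = \left(\frac{753}{10}\right)^{2} = \frac{567009}{100}$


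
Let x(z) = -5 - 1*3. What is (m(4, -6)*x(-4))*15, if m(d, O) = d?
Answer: -480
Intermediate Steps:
x(z) = -8 (x(z) = -5 - 3 = -8)
(m(4, -6)*x(-4))*15 = (4*(-8))*15 = -32*15 = -480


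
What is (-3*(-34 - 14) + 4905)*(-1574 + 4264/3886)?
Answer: -15430501350/1943 ≈ -7.9416e+6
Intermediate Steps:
(-3*(-34 - 14) + 4905)*(-1574 + 4264/3886) = (-3*(-48) + 4905)*(-1574 + 4264*(1/3886)) = (144 + 4905)*(-1574 + 2132/1943) = 5049*(-3056150/1943) = -15430501350/1943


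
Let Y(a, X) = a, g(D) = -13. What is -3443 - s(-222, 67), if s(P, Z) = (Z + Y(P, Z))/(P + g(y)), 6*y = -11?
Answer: -161852/47 ≈ -3443.7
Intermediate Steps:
y = -11/6 (y = (⅙)*(-11) = -11/6 ≈ -1.8333)
s(P, Z) = (P + Z)/(-13 + P) (s(P, Z) = (Z + P)/(P - 13) = (P + Z)/(-13 + P))
-3443 - s(-222, 67) = -3443 - (-222 + 67)/(-13 - 222) = -3443 - (-155)/(-235) = -3443 - (-1)*(-155)/235 = -3443 - 1*31/47 = -3443 - 31/47 = -161852/47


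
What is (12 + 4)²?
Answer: 256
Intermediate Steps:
(12 + 4)² = 16² = 256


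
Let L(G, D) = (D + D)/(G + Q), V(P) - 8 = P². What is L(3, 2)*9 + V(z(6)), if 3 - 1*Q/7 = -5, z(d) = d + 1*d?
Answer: 9004/59 ≈ 152.61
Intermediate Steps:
z(d) = 2*d (z(d) = d + d = 2*d)
Q = 56 (Q = 21 - 7*(-5) = 21 + 35 = 56)
V(P) = 8 + P²
L(G, D) = 2*D/(56 + G) (L(G, D) = (D + D)/(G + 56) = (2*D)/(56 + G) = 2*D/(56 + G))
L(3, 2)*9 + V(z(6)) = (2*2/(56 + 3))*9 + (8 + (2*6)²) = (2*2/59)*9 + (8 + 12²) = (2*2*(1/59))*9 + (8 + 144) = (4/59)*9 + 152 = 36/59 + 152 = 9004/59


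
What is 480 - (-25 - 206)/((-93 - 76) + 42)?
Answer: 60729/127 ≈ 478.18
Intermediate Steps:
480 - (-25 - 206)/((-93 - 76) + 42) = 480 - (-231)/(-169 + 42) = 480 - (-231)/(-127) = 480 - (-231)*(-1)/127 = 480 - 1*231/127 = 480 - 231/127 = 60729/127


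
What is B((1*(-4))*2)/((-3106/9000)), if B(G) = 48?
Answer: -216000/1553 ≈ -139.09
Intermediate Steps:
B((1*(-4))*2)/((-3106/9000)) = 48/((-3106/9000)) = 48/((-3106*1/9000)) = 48/(-1553/4500) = 48*(-4500/1553) = -216000/1553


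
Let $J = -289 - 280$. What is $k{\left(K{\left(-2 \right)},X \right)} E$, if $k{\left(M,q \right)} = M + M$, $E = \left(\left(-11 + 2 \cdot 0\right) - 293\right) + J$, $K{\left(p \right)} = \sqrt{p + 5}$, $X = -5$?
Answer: $- 1746 \sqrt{3} \approx -3024.2$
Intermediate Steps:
$J = -569$
$K{\left(p \right)} = \sqrt{5 + p}$
$E = -873$ ($E = \left(\left(-11 + 2 \cdot 0\right) - 293\right) - 569 = \left(\left(-11 + 0\right) - 293\right) - 569 = \left(-11 - 293\right) - 569 = -304 - 569 = -873$)
$k{\left(M,q \right)} = 2 M$
$k{\left(K{\left(-2 \right)},X \right)} E = 2 \sqrt{5 - 2} \left(-873\right) = 2 \sqrt{3} \left(-873\right) = - 1746 \sqrt{3}$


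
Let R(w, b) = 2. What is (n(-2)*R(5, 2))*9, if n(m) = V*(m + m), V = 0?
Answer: 0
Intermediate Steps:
n(m) = 0 (n(m) = 0*(m + m) = 0*(2*m) = 0)
(n(-2)*R(5, 2))*9 = (0*2)*9 = 0*9 = 0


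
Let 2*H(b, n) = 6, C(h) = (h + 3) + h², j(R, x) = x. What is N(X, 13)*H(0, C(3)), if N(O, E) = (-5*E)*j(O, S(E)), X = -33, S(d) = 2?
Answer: -390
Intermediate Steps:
C(h) = 3 + h + h² (C(h) = (3 + h) + h² = 3 + h + h²)
H(b, n) = 3 (H(b, n) = (½)*6 = 3)
N(O, E) = -10*E (N(O, E) = -5*E*2 = -10*E)
N(X, 13)*H(0, C(3)) = -10*13*3 = -130*3 = -390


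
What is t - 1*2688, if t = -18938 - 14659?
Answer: -36285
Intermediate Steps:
t = -33597
t - 1*2688 = -33597 - 1*2688 = -33597 - 2688 = -36285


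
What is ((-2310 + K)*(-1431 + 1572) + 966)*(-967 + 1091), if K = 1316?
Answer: -17259312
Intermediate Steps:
((-2310 + K)*(-1431 + 1572) + 966)*(-967 + 1091) = ((-2310 + 1316)*(-1431 + 1572) + 966)*(-967 + 1091) = (-994*141 + 966)*124 = (-140154 + 966)*124 = -139188*124 = -17259312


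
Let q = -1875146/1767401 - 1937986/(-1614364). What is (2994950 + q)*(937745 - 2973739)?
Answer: -4349533296101427699909437/713307136991 ≈ -6.0977e+12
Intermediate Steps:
q = 199015098621/1426614273982 (q = -1875146*1/1767401 - 1937986*(-1/1614364) = -1875146/1767401 + 968993/807182 = 199015098621/1426614273982 ≈ 0.13950)
(2994950 + q)*(937745 - 2973739) = (2994950 + 199015098621/1426614273982)*(937745 - 2973739) = (4272638618877489521/1426614273982)*(-2035994) = -4349533296101427699909437/713307136991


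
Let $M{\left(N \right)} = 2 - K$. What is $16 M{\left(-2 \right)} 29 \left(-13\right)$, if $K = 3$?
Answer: $6032$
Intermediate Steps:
$M{\left(N \right)} = -1$ ($M{\left(N \right)} = 2 - 3 = -1$)
$16 M{\left(-2 \right)} 29 \left(-13\right) = 16 \left(-1\right) 29 \left(-13\right) = \left(-16\right) 29 \left(-13\right) = \left(-464\right) \left(-13\right) = 6032$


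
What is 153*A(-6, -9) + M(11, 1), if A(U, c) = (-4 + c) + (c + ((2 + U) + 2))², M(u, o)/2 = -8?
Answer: 16508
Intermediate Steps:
M(u, o) = -16 (M(u, o) = 2*(-8) = -16)
A(U, c) = -4 + c + (4 + U + c)² (A(U, c) = (-4 + c) + (c + (4 + U))² = (-4 + c) + (4 + U + c)² = -4 + c + (4 + U + c)²)
153*A(-6, -9) + M(11, 1) = 153*(-4 - 9 + (4 - 6 - 9)²) - 16 = 153*(-4 - 9 + (-11)²) - 16 = 153*(-4 - 9 + 121) - 16 = 153*108 - 16 = 16524 - 16 = 16508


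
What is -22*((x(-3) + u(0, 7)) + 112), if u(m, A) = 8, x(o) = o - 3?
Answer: -2508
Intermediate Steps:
x(o) = -3 + o
-22*((x(-3) + u(0, 7)) + 112) = -22*(((-3 - 3) + 8) + 112) = -22*((-6 + 8) + 112) = -22*(2 + 112) = -22*114 = -2508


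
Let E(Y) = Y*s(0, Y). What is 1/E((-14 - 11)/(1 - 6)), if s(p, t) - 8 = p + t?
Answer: 1/65 ≈ 0.015385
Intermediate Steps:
s(p, t) = 8 + p + t (s(p, t) = 8 + (p + t) = 8 + p + t)
E(Y) = Y*(8 + Y) (E(Y) = Y*(8 + 0 + Y) = Y*(8 + Y))
1/E((-14 - 11)/(1 - 6)) = 1/(((-14 - 11)/(1 - 6))*(8 + (-14 - 11)/(1 - 6))) = 1/((-25/(-5))*(8 - 25/(-5))) = 1/((-25*(-1/5))*(8 - 25*(-1/5))) = 1/(5*(8 + 5)) = 1/(5*13) = 1/65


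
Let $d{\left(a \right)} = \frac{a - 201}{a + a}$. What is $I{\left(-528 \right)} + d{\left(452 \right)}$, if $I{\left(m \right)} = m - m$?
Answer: $\frac{251}{904} \approx 0.27765$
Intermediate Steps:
$I{\left(m \right)} = 0$
$d{\left(a \right)} = \frac{-201 + a}{2 a}$
$I{\left(-528 \right)} + d{\left(452 \right)} = 0 + \frac{-201 + 452}{2 \cdot 452} = 0 + \frac{1}{2} \cdot \frac{1}{452} \cdot 251 = 0 + \frac{251}{904} = \frac{251}{904}$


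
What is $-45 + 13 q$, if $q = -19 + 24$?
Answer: $20$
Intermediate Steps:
$q = 5$
$-45 + 13 q = -45 + 13 \cdot 5 = -45 + 65 = 20$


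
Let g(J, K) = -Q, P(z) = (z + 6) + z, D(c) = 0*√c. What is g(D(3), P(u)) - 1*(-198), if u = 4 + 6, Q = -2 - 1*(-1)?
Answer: 199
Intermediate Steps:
D(c) = 0
Q = -1 (Q = -2 + 1 = -1)
u = 10
P(z) = 6 + 2*z (P(z) = (6 + z) + z = 6 + 2*z)
g(J, K) = 1 (g(J, K) = -1*(-1) = 1)
g(D(3), P(u)) - 1*(-198) = 1 - 1*(-198) = 1 + 198 = 199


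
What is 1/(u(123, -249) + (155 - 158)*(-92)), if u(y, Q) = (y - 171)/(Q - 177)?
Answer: 71/19604 ≈ 0.0036217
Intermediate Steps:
u(y, Q) = (-171 + y)/(-177 + Q)
1/(u(123, -249) + (155 - 158)*(-92)) = 1/((-171 + 123)/(-177 - 249) + (155 - 158)*(-92)) = 1/(-48/(-426) - 3*(-92)) = 1/(-1/426*(-48) + 276) = 1/(8/71 + 276) = 1/(19604/71) = 71/19604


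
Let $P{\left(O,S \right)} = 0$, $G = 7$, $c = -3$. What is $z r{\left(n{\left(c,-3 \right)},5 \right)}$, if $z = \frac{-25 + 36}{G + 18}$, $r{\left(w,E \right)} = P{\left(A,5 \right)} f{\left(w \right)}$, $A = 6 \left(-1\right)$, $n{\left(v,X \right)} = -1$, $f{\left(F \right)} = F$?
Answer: $0$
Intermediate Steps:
$A = -6$
$r{\left(w,E \right)} = 0$ ($r{\left(w,E \right)} = 0 w = 0$)
$z = \frac{11}{25}$ ($z = \frac{-25 + 36}{7 + 18} = \frac{11}{25} \approx 0.44$)
$z r{\left(n{\left(c,-3 \right)},5 \right)} = \frac{11}{25} \cdot 0 = 0$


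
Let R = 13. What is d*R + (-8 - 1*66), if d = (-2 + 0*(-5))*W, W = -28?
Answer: 654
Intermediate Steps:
d = 56 (d = (-2 + 0*(-5))*(-28) = (-2 + 0)*(-28) = -2*(-28) = 56)
d*R + (-8 - 1*66) = 56*13 + (-8 - 1*66) = 728 + (-8 - 66) = 728 - 74 = 654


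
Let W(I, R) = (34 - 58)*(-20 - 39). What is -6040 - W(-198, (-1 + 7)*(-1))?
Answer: -7456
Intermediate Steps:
W(I, R) = 1416 (W(I, R) = -24*(-59) = 1416)
-6040 - W(-198, (-1 + 7)*(-1)) = -6040 - 1*1416 = -6040 - 1416 = -7456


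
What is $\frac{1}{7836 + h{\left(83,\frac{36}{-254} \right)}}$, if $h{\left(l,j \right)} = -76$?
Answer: $\frac{1}{7760} \approx 0.00012887$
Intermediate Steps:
$\frac{1}{7836 + h{\left(83,\frac{36}{-254} \right)}} = \frac{1}{7836 - 76} = \frac{1}{7760}$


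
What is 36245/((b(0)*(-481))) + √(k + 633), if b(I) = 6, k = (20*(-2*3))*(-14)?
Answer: -36245/2886 + 3*√257 ≈ 35.535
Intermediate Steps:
k = 1680 (k = (20*(-6))*(-14) = -120*(-14) = 1680)
36245/((b(0)*(-481))) + √(k + 633) = 36245/((6*(-481))) + √(1680 + 633) = 36245/(-2886) + √2313 = 36245*(-1/2886) + 3*√257 = -36245/2886 + 3*√257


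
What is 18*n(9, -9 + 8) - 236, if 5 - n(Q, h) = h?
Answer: -128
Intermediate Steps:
n(Q, h) = 5 - h
18*n(9, -9 + 8) - 236 = 18*(5 - (-9 + 8)) - 236 = 18*(5 - 1*(-1)) - 236 = 18*(5 + 1) - 236 = 18*6 - 236 = 108 - 236 = -128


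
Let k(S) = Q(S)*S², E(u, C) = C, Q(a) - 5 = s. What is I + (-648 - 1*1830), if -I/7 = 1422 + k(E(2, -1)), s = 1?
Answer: -12474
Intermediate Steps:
Q(a) = 6 (Q(a) = 5 + 1 = 6)
k(S) = 6*S²
I = -9996 (I = -7*(1422 + 6*(-1)²) = -7*(1422 + 6*1) = -7*(1422 + 6) = -7*1428 = -9996)
I + (-648 - 1*1830) = -9996 + (-648 - 1*1830) = -9996 + (-648 - 1830) = -9996 - 2478 = -12474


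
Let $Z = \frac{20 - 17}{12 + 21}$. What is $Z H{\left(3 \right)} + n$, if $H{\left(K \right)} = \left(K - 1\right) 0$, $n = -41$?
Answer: $-41$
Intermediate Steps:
$H{\left(K \right)} = 0$ ($H{\left(K \right)} = \left(-1 + K\right) 0 = 0$)
$Z = \frac{1}{11}$ ($Z = \frac{3}{33} = 3 \cdot \frac{1}{33} = \frac{1}{11} \approx 0.090909$)
$Z H{\left(3 \right)} + n = \frac{1}{11} \cdot 0 - 41 = 0 - 41 = -41$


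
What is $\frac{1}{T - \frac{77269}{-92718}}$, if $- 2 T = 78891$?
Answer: $- \frac{46359}{1828615300} \approx -2.5352 \cdot 10^{-5}$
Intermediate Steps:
$T = - \frac{78891}{2}$ ($T = \left(- \frac{1}{2}\right) 78891 = - \frac{78891}{2} \approx -39446.0$)
$\frac{1}{T - \frac{77269}{-92718}} = \frac{1}{- \frac{78891}{2} - \frac{77269}{-92718}} = \frac{1}{- \frac{78891}{2} - - \frac{77269}{92718}} = \frac{1}{- \frac{78891}{2} + \frac{77269}{92718}} = \frac{1}{- \frac{1828615300}{46359}} = - \frac{46359}{1828615300}$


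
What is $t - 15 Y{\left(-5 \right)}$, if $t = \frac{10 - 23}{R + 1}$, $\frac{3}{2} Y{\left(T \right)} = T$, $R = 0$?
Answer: $37$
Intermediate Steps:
$Y{\left(T \right)} = \frac{2 T}{3}$
$t = -13$ ($t = \frac{10 - 23}{0 + 1} = - \frac{13}{1} = \left(-13\right) 1 = -13$)
$t - 15 Y{\left(-5 \right)} = -13 - 15 \cdot \frac{2}{3} \left(-5\right) = -13 - -50 = -13 + 50 = 37$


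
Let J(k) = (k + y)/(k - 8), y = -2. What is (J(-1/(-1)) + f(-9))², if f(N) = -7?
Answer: 2304/49 ≈ 47.020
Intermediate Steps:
J(k) = (-2 + k)/(-8 + k) (J(k) = (k - 2)/(k - 8) = (-2 + k)/(-8 + k))
(J(-1/(-1)) + f(-9))² = ((-2 - 1/(-1))/(-8 - 1/(-1)) - 7)² = ((-2 - 1*(-1))/(-8 - 1*(-1)) - 7)² = ((-2 + 1)/(-8 + 1) - 7)² = (-1/(-7) - 7)² = (-⅐*(-1) - 7)² = (⅐ - 7)² = (-48/7)² = 2304/49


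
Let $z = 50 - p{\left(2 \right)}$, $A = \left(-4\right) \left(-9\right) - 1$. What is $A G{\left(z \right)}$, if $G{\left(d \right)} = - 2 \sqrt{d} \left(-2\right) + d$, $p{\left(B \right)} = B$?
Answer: $1680 + 560 \sqrt{3} \approx 2649.9$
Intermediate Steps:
$A = 35$ ($A = 36 - 1 = 35$)
$z = 48$ ($z = 50 - 2 = 48$)
$G{\left(d \right)} = d + 4 \sqrt{d}$ ($G{\left(d \right)} = 4 \sqrt{d} + d = d + 4 \sqrt{d}$)
$A G{\left(z \right)} = 35 \left(48 + 4 \sqrt{48}\right) = 35 \left(48 + 4 \cdot 4 \sqrt{3}\right) = 35 \left(48 + 16 \sqrt{3}\right) = 1680 + 560 \sqrt{3}$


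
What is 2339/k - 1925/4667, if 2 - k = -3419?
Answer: 4330688/15965807 ≈ 0.27125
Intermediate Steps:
k = 3421 (k = 2 - 1*(-3419) = 2 + 3419 = 3421)
2339/k - 1925/4667 = 2339/3421 - 1925/4667 = 4330688/15965807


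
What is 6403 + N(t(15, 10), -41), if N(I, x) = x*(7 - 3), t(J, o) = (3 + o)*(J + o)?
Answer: 6239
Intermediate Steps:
N(I, x) = 4*x (N(I, x) = x*4 = 4*x)
6403 + N(t(15, 10), -41) = 6403 + 4*(-41) = 6403 - 164 = 6239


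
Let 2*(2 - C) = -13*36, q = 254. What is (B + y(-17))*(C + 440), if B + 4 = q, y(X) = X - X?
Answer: 169000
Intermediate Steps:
y(X) = 0
C = 236 (C = 2 - (-13)*36/2 = 2 - 1/2*(-468) = 2 + 234 = 236)
B = 250 (B = -4 + 254 = 250)
(B + y(-17))*(C + 440) = (250 + 0)*(236 + 440) = 250*676 = 169000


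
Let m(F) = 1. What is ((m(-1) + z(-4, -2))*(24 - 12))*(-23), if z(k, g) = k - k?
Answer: -276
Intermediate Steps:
z(k, g) = 0
((m(-1) + z(-4, -2))*(24 - 12))*(-23) = ((1 + 0)*(24 - 12))*(-23) = (1*12)*(-23) = 12*(-23) = -276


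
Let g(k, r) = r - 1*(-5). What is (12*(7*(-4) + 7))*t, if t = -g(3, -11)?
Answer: -1512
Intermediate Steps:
g(k, r) = 5 + r (g(k, r) = r + 5 = 5 + r)
t = 6 (t = -(5 - 11) = -1*(-6) = 6)
(12*(7*(-4) + 7))*t = (12*(7*(-4) + 7))*6 = (12*(-28 + 7))*6 = (12*(-21))*6 = -252*6 = -1512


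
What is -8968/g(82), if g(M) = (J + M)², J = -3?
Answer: -8968/6241 ≈ -1.4369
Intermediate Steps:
g(M) = (-3 + M)²
-8968/g(82) = -8968/(-3 + 82)² = -8968/(79²) = -8968/6241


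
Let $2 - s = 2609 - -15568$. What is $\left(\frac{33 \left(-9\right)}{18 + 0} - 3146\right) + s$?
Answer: $- \frac{42675}{2} \approx -21338.0$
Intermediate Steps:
$s = -18175$ ($s = 2 - \left(2609 - -15568\right) = 2 - \left(2609 + 15568\right) = 2 - 18177 = -18175$)
$\left(\frac{33 \left(-9\right)}{18 + 0} - 3146\right) + s = \left(\frac{33 \left(-9\right)}{18 + 0} - 3146\right) - 18175 = \left(- \frac{297}{18} - 3146\right) - 18175 = \left(\left(-297\right) \frac{1}{18} - 3146\right) - 18175 = \left(- \frac{33}{2} - 3146\right) - 18175 = - \frac{6325}{2} - 18175 = - \frac{42675}{2}$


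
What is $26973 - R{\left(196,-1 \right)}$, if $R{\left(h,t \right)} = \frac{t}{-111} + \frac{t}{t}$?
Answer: $\frac{2993891}{111} \approx 26972.0$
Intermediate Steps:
$R{\left(h,t \right)} = 1 - \frac{t}{111}$ ($R{\left(h,t \right)} = t \left(- \frac{1}{111}\right) + 1 = - \frac{t}{111} + 1 = 1 - \frac{t}{111}$)
$26973 - R{\left(196,-1 \right)} = 26973 - \left(1 - - \frac{1}{111}\right) = 26973 - \left(1 + \frac{1}{111}\right) = 26973 - \frac{112}{111} = \frac{2993891}{111}$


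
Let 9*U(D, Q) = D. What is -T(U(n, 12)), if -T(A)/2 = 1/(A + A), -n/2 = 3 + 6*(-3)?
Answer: 3/10 ≈ 0.30000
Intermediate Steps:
n = 30 (n = -2*(3 + 6*(-3)) = -2*(3 - 18) = -2*(-15) = 30)
U(D, Q) = D/9
T(A) = -1/A (T(A) = -2/(A + A) = -2*1/(2*A) = -1/A)
-T(U(n, 12)) = -(-1)/((⅑)*30) = -(-1)/10/3 = -(-1)*3/10 = -1*(-3/10) = 3/10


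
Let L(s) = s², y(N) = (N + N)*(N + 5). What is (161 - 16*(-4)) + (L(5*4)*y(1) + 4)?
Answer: 5029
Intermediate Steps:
y(N) = 2*N*(5 + N) (y(N) = (2*N)*(5 + N) = 2*N*(5 + N))
(161 - 16*(-4)) + (L(5*4)*y(1) + 4) = (161 - 16*(-4)) + ((5*4)²*(2*1*(5 + 1)) + 4) = (161 + 64) + (20²*(2*1*6) + 4) = 225 + (400*12 + 4) = 225 + (4800 + 4) = 225 + 4804 = 5029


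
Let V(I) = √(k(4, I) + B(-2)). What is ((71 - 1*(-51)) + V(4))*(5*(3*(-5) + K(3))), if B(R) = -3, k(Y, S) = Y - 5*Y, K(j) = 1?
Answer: -8540 - 70*I*√19 ≈ -8540.0 - 305.12*I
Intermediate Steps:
k(Y, S) = -4*Y
V(I) = I*√19 (V(I) = √(-4*4 - 3) = √(-16 - 3) = √(-19) = I*√19)
((71 - 1*(-51)) + V(4))*(5*(3*(-5) + K(3))) = ((71 - 1*(-51)) + I*√19)*(5*(3*(-5) + 1)) = ((71 + 51) + I*√19)*(5*(-15 + 1)) = (122 + I*√19)*(5*(-14)) = (122 + I*√19)*(-70) = -8540 - 70*I*√19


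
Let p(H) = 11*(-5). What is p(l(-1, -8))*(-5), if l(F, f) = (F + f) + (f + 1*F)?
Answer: 275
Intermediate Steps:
l(F, f) = 2*F + 2*f (l(F, f) = (F + f) + (f + F) = (F + f) + (F + f) = 2*F + 2*f)
p(H) = -55
p(l(-1, -8))*(-5) = -55*(-5) = 275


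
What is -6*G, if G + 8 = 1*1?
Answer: 42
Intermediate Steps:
G = -7 (G = -8 + 1*1 = -8 + 1 = -7)
-6*G = -6*(-7) = 42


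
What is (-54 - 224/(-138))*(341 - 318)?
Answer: -3614/3 ≈ -1204.7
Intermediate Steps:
(-54 - 224/(-138))*(341 - 318) = (-54 - 224*(-1/138))*23 = (-54 + 112/69)*23 = -3614/69*23 = -3614/3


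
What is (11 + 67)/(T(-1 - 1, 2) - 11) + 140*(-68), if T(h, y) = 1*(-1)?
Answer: -19053/2 ≈ -9526.5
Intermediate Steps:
T(h, y) = -1
(11 + 67)/(T(-1 - 1, 2) - 11) + 140*(-68) = (11 + 67)/(-1 - 11) + 140*(-68) = 78/(-12) - 9520 = 78*(-1/12) - 9520 = -13/2 - 9520 = -19053/2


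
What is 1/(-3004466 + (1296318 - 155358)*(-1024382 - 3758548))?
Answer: -1/5457134817266 ≈ -1.8325e-13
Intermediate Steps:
1/(-3004466 + (1296318 - 155358)*(-1024382 - 3758548)) = 1/(-3004466 + 1140960*(-4782930)) = 1/(-3004466 - 5457131812800) = 1/(-5457134817266) = -1/5457134817266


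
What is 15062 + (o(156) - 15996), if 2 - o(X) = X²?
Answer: -25268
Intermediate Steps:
o(X) = 2 - X²
15062 + (o(156) - 15996) = 15062 + ((2 - 1*156²) - 15996) = 15062 + ((2 - 1*24336) - 15996) = 15062 + ((2 - 24336) - 15996) = 15062 + (-24334 - 15996) = 15062 - 40330 = -25268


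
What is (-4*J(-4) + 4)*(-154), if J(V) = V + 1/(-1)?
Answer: -3696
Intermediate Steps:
J(V) = -1 + V (J(V) = V - 1 = -1 + V)
(-4*J(-4) + 4)*(-154) = (-4*(-1 - 4) + 4)*(-154) = (-4*(-5) + 4)*(-154) = (20 + 4)*(-154) = 24*(-154) = -3696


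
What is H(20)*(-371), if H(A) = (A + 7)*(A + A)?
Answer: -400680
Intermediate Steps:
H(A) = 2*A*(7 + A) (H(A) = (7 + A)*(2*A) = 2*A*(7 + A))
H(20)*(-371) = (2*20*(7 + 20))*(-371) = (2*20*27)*(-371) = 1080*(-371) = -400680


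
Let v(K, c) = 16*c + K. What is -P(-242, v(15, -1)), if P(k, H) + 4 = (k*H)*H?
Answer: 246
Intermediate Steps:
v(K, c) = K + 16*c
P(k, H) = -4 + k*H² (P(k, H) = -4 + (k*H)*H = -4 + (H*k)*H = -4 + k*H²)
-P(-242, v(15, -1)) = -(-4 - 242*(15 + 16*(-1))²) = -(-4 - 242*(15 - 16)²) = -(-4 - 242*(-1)²) = -(-4 - 242*1) = -(-4 - 242) = -1*(-246) = 246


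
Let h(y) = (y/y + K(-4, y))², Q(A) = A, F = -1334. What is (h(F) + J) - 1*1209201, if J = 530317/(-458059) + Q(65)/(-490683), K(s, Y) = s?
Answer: -271780387541128370/224761764297 ≈ -1.2092e+6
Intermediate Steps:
J = -260247310346/224761764297 (J = 530317/(-458059) + 65/(-490683) = 530317*(-1/458059) + 65*(-1/490683) = -530317/458059 - 65/490683 = -260247310346/224761764297 ≈ -1.1579)
h(y) = 9 (h(y) = (y/y - 4)² = (1 - 4)² = (-3)² = 9)
(h(F) + J) - 1*1209201 = (9 - 260247310346/224761764297) - 1*1209201 = 1762608568327/224761764297 - 1209201 = -271780387541128370/224761764297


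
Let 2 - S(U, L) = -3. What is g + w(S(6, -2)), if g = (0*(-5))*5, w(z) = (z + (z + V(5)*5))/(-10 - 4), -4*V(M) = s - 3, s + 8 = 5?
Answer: -5/4 ≈ -1.2500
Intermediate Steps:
s = -3 (s = -8 + 5 = -3)
S(U, L) = 5 (S(U, L) = 2 - 1*(-3) = 2 + 3 = 5)
V(M) = 3/2 (V(M) = -(-3 - 3)/4 = -¼*(-6) = 3/2)
w(z) = -15/28 - z/7 (w(z) = (z + (z + (3/2)*5))/(-10 - 4) = (z + (z + 15/2))/(-14) = (z + (15/2 + z))*(-1/14) = (15/2 + 2*z)*(-1/14) = -15/28 - z/7)
g = 0 (g = 0*5 = 0)
g + w(S(6, -2)) = 0 + (-15/28 - ⅐*5) = 0 + (-15/28 - 5/7) = 0 - 5/4 = -5/4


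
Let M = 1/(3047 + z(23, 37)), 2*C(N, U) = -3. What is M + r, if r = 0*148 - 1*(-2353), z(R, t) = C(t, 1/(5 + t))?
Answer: 14332125/6091 ≈ 2353.0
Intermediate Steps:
C(N, U) = -3/2 (C(N, U) = (½)*(-3) = -3/2)
z(R, t) = -3/2
r = 2353 (r = 0 + 2353 = 2353)
M = 2/6091 (M = 1/(3047 - 3/2) = 1/(6091/2) = 2/6091 ≈ 0.00032835)
M + r = 2/6091 + 2353 = 14332125/6091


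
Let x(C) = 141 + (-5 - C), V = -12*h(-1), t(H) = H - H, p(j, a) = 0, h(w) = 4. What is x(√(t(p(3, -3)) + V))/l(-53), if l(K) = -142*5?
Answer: -68/355 + 2*I*√3/355 ≈ -0.19155 + 0.009758*I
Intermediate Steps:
l(K) = -710
t(H) = 0
V = -48 (V = -12*4 = -48)
x(C) = 136 - C
x(√(t(p(3, -3)) + V))/l(-53) = (136 - √(0 - 48))/(-710) = (136 - √(-48))*(-1/710) = (136 - 4*I*√3)*(-1/710) = -68/355 + 2*I*√3/355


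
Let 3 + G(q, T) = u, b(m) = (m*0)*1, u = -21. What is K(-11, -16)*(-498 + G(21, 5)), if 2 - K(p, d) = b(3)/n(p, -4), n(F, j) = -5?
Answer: -1044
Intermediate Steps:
b(m) = 0 (b(m) = 0*1 = 0)
G(q, T) = -24 (G(q, T) = -3 - 21 = -24)
K(p, d) = 2 (K(p, d) = 2 - 0/(-5) = 2 - 0*(-1)/5 = 2 - 1*0 = 2 + 0 = 2)
K(-11, -16)*(-498 + G(21, 5)) = 2*(-498 - 24) = 2*(-522) = -1044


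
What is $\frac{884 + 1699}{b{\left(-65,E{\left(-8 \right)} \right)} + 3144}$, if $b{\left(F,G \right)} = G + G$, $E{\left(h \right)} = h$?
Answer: $\frac{2583}{3128} \approx 0.82577$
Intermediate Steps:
$b{\left(F,G \right)} = 2 G$
$\frac{884 + 1699}{b{\left(-65,E{\left(-8 \right)} \right)} + 3144} = \frac{884 + 1699}{2 \left(-8\right) + 3144} = \frac{2583}{-16 + 3144} = \frac{2583}{3128}$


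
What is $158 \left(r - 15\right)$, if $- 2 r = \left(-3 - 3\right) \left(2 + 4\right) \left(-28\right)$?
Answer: $-82002$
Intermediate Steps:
$r = -504$ ($r = - \frac{\left(-3 - 3\right) \left(2 + 4\right) \left(-28\right)}{2} = - \frac{\left(-6\right) 6 \left(-28\right)}{2} = - \frac{\left(-36\right) \left(-28\right)}{2} = \left(- \frac{1}{2}\right) 1008 = -504$)
$158 \left(r - 15\right) = 158 \left(-504 - 15\right) = 158 \left(-519\right) = -82002$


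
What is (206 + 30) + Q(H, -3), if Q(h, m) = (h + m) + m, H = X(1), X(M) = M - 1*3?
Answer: 228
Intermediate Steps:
X(M) = -3 + M (X(M) = M - 3 = -3 + M)
H = -2 (H = -3 + 1 = -2)
Q(h, m) = h + 2*m
(206 + 30) + Q(H, -3) = (206 + 30) + (-2 + 2*(-3)) = 236 + (-2 - 6) = 236 - 8 = 228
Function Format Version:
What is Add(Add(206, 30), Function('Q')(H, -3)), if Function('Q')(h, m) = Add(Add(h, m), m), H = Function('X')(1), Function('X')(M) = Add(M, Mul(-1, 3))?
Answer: 228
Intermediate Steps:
Function('X')(M) = Add(-3, M) (Function('X')(M) = Add(M, -3) = Add(-3, M))
H = -2 (H = Add(-3, 1) = -2)
Function('Q')(h, m) = Add(h, Mul(2, m))
Add(Add(206, 30), Function('Q')(H, -3)) = Add(Add(206, 30), Add(-2, Mul(2, -3))) = Add(236, Add(-2, -6)) = Add(236, -8) = 228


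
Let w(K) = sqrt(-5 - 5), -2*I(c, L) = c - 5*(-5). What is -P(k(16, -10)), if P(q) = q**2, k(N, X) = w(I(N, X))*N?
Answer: 2560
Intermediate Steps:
I(c, L) = -25/2 - c/2 (I(c, L) = -(c - 5*(-5))/2 = -(c + 25)/2 = -(25 + c)/2 = -25/2 - c/2)
w(K) = I*sqrt(10) (w(K) = sqrt(-10) = I*sqrt(10))
k(N, X) = I*N*sqrt(10) (k(N, X) = (I*sqrt(10))*N = I*N*sqrt(10))
-P(k(16, -10)) = -(I*16*sqrt(10))**2 = -(16*I*sqrt(10))**2 = -1*(-2560) = 2560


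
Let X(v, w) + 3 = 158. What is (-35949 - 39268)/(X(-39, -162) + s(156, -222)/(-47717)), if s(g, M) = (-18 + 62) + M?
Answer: -3589129589/7396313 ≈ -485.26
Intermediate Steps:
X(v, w) = 155 (X(v, w) = -3 + 158 = 155)
s(g, M) = 44 + M
(-35949 - 39268)/(X(-39, -162) + s(156, -222)/(-47717)) = (-35949 - 39268)/(155 + (44 - 222)/(-47717)) = -75217/(155 - 178*(-1/47717)) = -75217/(155 + 178/47717) = -75217/7396313/47717 = -75217*47717/7396313 = -3589129589/7396313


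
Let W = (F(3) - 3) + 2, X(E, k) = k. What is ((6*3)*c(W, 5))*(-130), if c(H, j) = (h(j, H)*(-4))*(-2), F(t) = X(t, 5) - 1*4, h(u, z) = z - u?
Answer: 93600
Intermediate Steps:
F(t) = 1 (F(t) = 5 - 1*4 = 5 - 4 = 1)
W = 0 (W = (1 - 3) + 2 = -2 + 2 = 0)
c(H, j) = -8*j + 8*H (c(H, j) = ((H - j)*(-4))*(-2) = (-4*H + 4*j)*(-2) = -8*j + 8*H)
((6*3)*c(W, 5))*(-130) = ((6*3)*(-8*5 + 8*0))*(-130) = (18*(-40 + 0))*(-130) = (18*(-40))*(-130) = -720*(-130) = 93600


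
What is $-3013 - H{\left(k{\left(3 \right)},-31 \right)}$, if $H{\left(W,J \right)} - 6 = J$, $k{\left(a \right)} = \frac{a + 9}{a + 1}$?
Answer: $-2988$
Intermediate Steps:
$k{\left(a \right)} = \frac{9 + a}{1 + a}$
$H{\left(W,J \right)} = 6 + J$
$-3013 - H{\left(k{\left(3 \right)},-31 \right)} = -3013 - \left(6 - 31\right) = -3013 - -25 = -3013 + 25 = -2988$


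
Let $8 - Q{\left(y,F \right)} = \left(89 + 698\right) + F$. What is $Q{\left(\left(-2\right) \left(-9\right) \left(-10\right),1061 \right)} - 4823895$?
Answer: $-4825735$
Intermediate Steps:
$Q{\left(y,F \right)} = -779 - F$ ($Q{\left(y,F \right)} = 8 - \left(\left(89 + 698\right) + F\right) = 8 - \left(787 + F\right) = -779 - F$)
$Q{\left(\left(-2\right) \left(-9\right) \left(-10\right),1061 \right)} - 4823895 = \left(-779 - 1061\right) - 4823895 = -1840 - 4823895 = -4825735$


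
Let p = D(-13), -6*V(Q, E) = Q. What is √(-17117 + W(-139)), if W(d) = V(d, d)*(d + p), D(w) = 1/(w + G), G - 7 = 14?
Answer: I*√2928135/12 ≈ 142.6*I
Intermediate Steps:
G = 21 (G = 7 + 14 = 21)
V(Q, E) = -Q/6
D(w) = 1/(21 + w) (D(w) = 1/(w + 21) = 1/(21 + w))
p = ⅛ (p = 1/(21 - 13) = 1/8 = ⅛ ≈ 0.12500)
W(d) = -d*(⅛ + d)/6 (W(d) = (-d/6)*(d + ⅛) = (-d/6)*(⅛ + d) = -d*(⅛ + d)/6)
√(-17117 + W(-139)) = √(-17117 - 1/48*(-139)*(1 + 8*(-139))) = √(-17117 - 1/48*(-139)*(1 - 1112)) = √(-17117 - 1/48*(-139)*(-1111)) = √(-17117 - 154429/48) = √(-976045/48) = I*√2928135/12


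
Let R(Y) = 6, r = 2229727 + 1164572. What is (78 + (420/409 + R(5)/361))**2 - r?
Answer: -73860284243002683/21800227201 ≈ -3.3881e+6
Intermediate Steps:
r = 3394299
(78 + (420/409 + R(5)/361))**2 - r = (78 + (420/409 + 6/361))**2 - 1*3394299 = (78 + (420*(1/409) + 6*(1/361)))**2 - 3394299 = (78 + (420/409 + 6/361))**2 - 3394299 = (78 + 154074/147649)**2 - 3394299 = (11670696/147649)**2 - 3394299 = 136205145124416/21800227201 - 3394299 = -73860284243002683/21800227201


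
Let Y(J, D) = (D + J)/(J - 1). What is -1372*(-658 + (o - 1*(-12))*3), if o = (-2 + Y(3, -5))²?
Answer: 816340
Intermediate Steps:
Y(J, D) = (D + J)/(-1 + J)
o = 9 (o = (-2 + (-5 + 3)/(-1 + 3))² = (-2 - 2/2)² = (-2 + (½)*(-2))² = (-2 - 1)² = (-3)² = 9)
-1372*(-658 + (o - 1*(-12))*3) = -1372*(-658 + (9 - 1*(-12))*3) = -1372*(-658 + (9 + 12)*3) = -1372*(-658 + 21*3) = -1372*(-658 + 63) = -1372*(-595) = 816340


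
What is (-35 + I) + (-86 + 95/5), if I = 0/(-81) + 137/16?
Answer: -1495/16 ≈ -93.438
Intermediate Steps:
I = 137/16 (I = 0*(-1/81) + 137*(1/16) = 0 + 137/16 = 137/16 ≈ 8.5625)
(-35 + I) + (-86 + 95/5) = (-35 + 137/16) + (-86 + 95/5) = -423/16 + (-86 + 95*(⅕)) = -423/16 + (-86 + 19) = -423/16 - 67 = -1495/16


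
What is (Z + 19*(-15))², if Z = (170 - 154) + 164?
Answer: 11025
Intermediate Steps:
Z = 180 (Z = 16 + 164 = 180)
(Z + 19*(-15))² = (180 + 19*(-15))² = (180 - 285)² = (-105)² = 11025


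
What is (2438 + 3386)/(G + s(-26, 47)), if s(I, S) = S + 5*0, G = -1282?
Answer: -448/95 ≈ -4.7158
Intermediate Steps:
s(I, S) = S (s(I, S) = S + 0 = S)
(2438 + 3386)/(G + s(-26, 47)) = (2438 + 3386)/(-1282 + 47) = 5824/(-1235) = 5824*(-1/1235) = -448/95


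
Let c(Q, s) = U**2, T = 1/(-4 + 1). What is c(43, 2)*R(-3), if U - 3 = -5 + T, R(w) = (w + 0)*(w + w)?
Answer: 98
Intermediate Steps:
R(w) = 2*w**2 (R(w) = w*(2*w) = 2*w**2)
T = -1/3 (T = 1/(-3) = -1/3 ≈ -0.33333)
U = -7/3 (U = 3 + (-5 - 1/3) = 3 - 16/3 = -7/3 ≈ -2.3333)
c(Q, s) = 49/9 (c(Q, s) = (-7/3)**2 = 49/9)
c(43, 2)*R(-3) = 49*(2*(-3)**2)/9 = 49*(2*9)/9 = (49/9)*18 = 98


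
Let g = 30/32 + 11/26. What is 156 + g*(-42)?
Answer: 10281/104 ≈ 98.856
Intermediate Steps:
g = 283/208 (g = 30*(1/32) + 11*(1/26) = 15/16 + 11/26 = 283/208 ≈ 1.3606)
156 + g*(-42) = 156 + (283/208)*(-42) = 156 - 5943/104 = 10281/104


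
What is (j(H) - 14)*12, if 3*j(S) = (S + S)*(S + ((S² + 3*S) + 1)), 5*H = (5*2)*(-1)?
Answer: -120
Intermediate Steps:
H = -2 (H = ((5*2)*(-1))/5 = (10*(-1))/5 = (⅕)*(-10) = -2)
j(S) = 2*S*(1 + S² + 4*S)/3 (j(S) = ((S + S)*(S + ((S² + 3*S) + 1)))/3 = ((2*S)*(S + (1 + S² + 3*S)))/3 = ((2*S)*(1 + S² + 4*S))/3 = (2*S*(1 + S² + 4*S))/3 = 2*S*(1 + S² + 4*S)/3)
(j(H) - 14)*12 = ((⅔)*(-2)*(1 + (-2)² + 4*(-2)) - 14)*12 = ((⅔)*(-2)*(1 + 4 - 8) - 14)*12 = ((⅔)*(-2)*(-3) - 14)*12 = (4 - 14)*12 = -10*12 = -120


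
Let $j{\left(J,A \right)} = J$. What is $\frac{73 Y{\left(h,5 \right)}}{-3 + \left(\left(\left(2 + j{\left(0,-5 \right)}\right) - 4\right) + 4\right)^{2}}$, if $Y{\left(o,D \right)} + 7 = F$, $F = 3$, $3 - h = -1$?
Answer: $-292$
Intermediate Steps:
$h = 4$ ($h = 3 - -1 = 3 + 1 = 4$)
$Y{\left(o,D \right)} = -4$ ($Y{\left(o,D \right)} = -7 + 3 = -4$)
$\frac{73 Y{\left(h,5 \right)}}{-3 + \left(\left(\left(2 + j{\left(0,-5 \right)}\right) - 4\right) + 4\right)^{2}} = \frac{73 \left(-4\right)}{-3 + \left(\left(\left(2 + 0\right) - 4\right) + 4\right)^{2}} = \frac{1}{-3 + \left(\left(2 - 4\right) + 4\right)^{2}} \left(-292\right) = \frac{1}{-3 + \left(-2 + 4\right)^{2}} \left(-292\right) = \frac{1}{-3 + 2^{2}} \left(-292\right) = \frac{1}{-3 + 4} \left(-292\right) = 1^{-1} \left(-292\right) = 1 \left(-292\right) = -292$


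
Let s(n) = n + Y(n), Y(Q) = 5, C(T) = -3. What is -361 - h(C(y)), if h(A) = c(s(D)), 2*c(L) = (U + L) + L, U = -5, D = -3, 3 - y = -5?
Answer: -721/2 ≈ -360.50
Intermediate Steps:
y = 8 (y = 3 - 1*(-5) = 3 + 5 = 8)
s(n) = 5 + n (s(n) = n + 5 = 5 + n)
c(L) = -5/2 + L (c(L) = ((-5 + L) + L)/2 = (-5 + 2*L)/2 = -5/2 + L)
h(A) = -½ (h(A) = -5/2 + (5 - 3) = -5/2 + 2 = -½)
-361 - h(C(y)) = -361 - 1*(-½) = -361 + ½ = -721/2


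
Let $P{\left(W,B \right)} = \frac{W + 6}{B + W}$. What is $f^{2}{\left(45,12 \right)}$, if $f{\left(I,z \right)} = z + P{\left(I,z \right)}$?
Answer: $\frac{60025}{361} \approx 166.27$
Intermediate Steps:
$P{\left(W,B \right)} = \frac{6 + W}{B + W}$
$f{\left(I,z \right)} = z + \frac{6 + I}{I + z}$ ($f{\left(I,z \right)} = z + \frac{6 + I}{z + I} = z + \frac{6 + I}{I + z}$)
$f^{2}{\left(45,12 \right)} = \left(\frac{6 + 45 + 12 \left(45 + 12\right)}{45 + 12}\right)^{2} = \left(\frac{6 + 45 + 12 \cdot 57}{57}\right)^{2} = \left(\frac{6 + 45 + 684}{57}\right)^{2} = \left(\frac{1}{57} \cdot 735\right)^{2} = \left(\frac{245}{19}\right)^{2} = \frac{60025}{361}$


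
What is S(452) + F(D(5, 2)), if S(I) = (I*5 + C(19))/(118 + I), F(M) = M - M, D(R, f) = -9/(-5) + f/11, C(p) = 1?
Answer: 119/30 ≈ 3.9667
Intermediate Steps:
D(R, f) = 9/5 + f/11 (D(R, f) = -9*(-⅕) + f*(1/11) = 9/5 + f/11)
F(M) = 0
S(I) = (1 + 5*I)/(118 + I) (S(I) = (I*5 + 1)/(118 + I) = (5*I + 1)/(118 + I) = (1 + 5*I)/(118 + I))
S(452) + F(D(5, 2)) = (1 + 5*452)/(118 + 452) + 0 = (1 + 2260)/570 + 0 = (1/570)*2261 + 0 = 119/30 + 0 = 119/30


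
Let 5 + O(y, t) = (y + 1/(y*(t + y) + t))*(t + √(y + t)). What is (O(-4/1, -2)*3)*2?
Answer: 192/11 - 261*I*√6/11 ≈ 17.455 - 58.12*I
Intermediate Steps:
O(y, t) = -5 + (t + √(t + y))*(y + 1/(t + y*(t + y))) (O(y, t) = -5 + (y + 1/(y*(t + y) + t))*(t + √(y + t)) = -5 + (y + 1/(t + y*(t + y)))*(t + √(t + y)) = -5 + (t + √(t + y))*(y + 1/(t + y*(t + y))))
(O(-4/1, -2)*3)*2 = (((√(-2 - 4/1) - 5*(-4/1)² - 4*(-2) - 2*(-4/1)³ - 4/1*(-2)² + (-2)²*(-4/1)² + (-4/1)³*√(-2 - 4/1) - 5*(-2)*(-4/1) - 2*(-4/1)*√(-2 - 4/1) - 2*(-4/1)²*√(-2 - 4/1))/(-2 + (-4/1)² - (-8)/1))*3)*2 = (((√(-2 - 4*1) - 5*(-4*1)² + 8 - 2*(-4*1)³ - 4*1*4 + 4*(-4*1)² + (-4*1)³*√(-2 - 4*1) - 5*(-2)*(-4*1) - 2*(-4*1)*√(-2 - 4*1) - 2*(-4*1)²*√(-2 - 4*1))/(-2 + (-4*1)² - (-8)))*3)*2 = (((√(-2 - 4) - 5*(-4)² + 8 - 2*(-4)³ - 4*4 + 4*(-4)² + (-4)³*√(-2 - 4) - 5*(-2)*(-4) - 2*(-4)*√(-2 - 4) - 2*(-4)²*√(-2 - 4))/(-2 + (-4)² - 2*(-4)))*3)*2 = (((√(-6) - 5*16 + 8 - 2*(-64) - 16 + 4*16 - 64*I*√6 - 40 - 2*(-4)*√(-6) - 2*16*√(-6))/(-2 + 16 + 8))*3)*2 = (((I*√6 - 80 + 8 + 128 - 16 + 64 - 64*I*√6 - 40 - 2*(-4)*I*√6 - 2*16*I*√6)/22)*3)*2 = (((I*√6 - 80 + 8 + 128 - 16 + 64 - 64*I*√6 - 40 + 8*I*√6 - 32*I*√6)/22)*3)*2 = (((64 - 87*I*√6)/22)*3)*2 = ((32/11 - 87*I*√6/22)*3)*2 = (96/11 - 261*I*√6/22)*2 = 192/11 - 261*I*√6/11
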